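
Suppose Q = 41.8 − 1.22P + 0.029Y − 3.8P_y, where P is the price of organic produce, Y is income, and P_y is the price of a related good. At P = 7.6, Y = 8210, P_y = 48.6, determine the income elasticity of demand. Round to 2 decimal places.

2.77

Q = 41.8 − 1.22(7.6) + 0.029(8210) − 3.8(48.6) = 41.8 − 9.272 + 238.09 − 184.68 = 85.938.
∂Q/∂Y = +0.029, so E_I = 0.029·(8210/85.938) ≈ 2.77.
E_I > 1: normal good (luxury).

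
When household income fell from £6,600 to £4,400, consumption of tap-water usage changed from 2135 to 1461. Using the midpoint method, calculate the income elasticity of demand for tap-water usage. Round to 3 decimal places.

0.937

%ΔQ = (1461 − 2135)/[(2135+1461)/2] = -674/1798 ≈ -0.3749.
%ΔY = (4,400 − 6,600)/[(6,600+4,400)/2] = -2200/5500 ≈ -0.4000.
E_I = %ΔQ/%ΔY ≈ 0.937.
E_I ∈ (0,1): normal good (necessity).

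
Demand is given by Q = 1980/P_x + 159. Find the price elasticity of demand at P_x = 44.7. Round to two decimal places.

At P_x = 44.7, Q = 203.2953.
dQ/dP_x = −1980/P_x² = −0.9909.
Point elasticity E = (dQ/dP_x)·(P_x/Q) = -0.9909 × 44.7/203.2953 ≈ -0.22.
|E| < 1, so demand is inelastic at this price.

-0.22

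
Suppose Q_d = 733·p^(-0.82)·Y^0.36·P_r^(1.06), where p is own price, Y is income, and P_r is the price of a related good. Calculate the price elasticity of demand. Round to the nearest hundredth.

-0.82

For a Cobb–Douglas (constant-elasticity) form Q_d = A·p^α·…, the elasticity with respect to p equals the exponent α at every point.
Here the exponent on p is -0.82, so the price elasticity of demand is -0.82.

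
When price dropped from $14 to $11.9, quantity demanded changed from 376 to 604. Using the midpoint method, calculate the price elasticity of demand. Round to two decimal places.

%ΔQ = (604 − 376)/[(376 + 604)/2] = 228/490 ≈ 0.4653.
%ΔP = (11.9 − 14)/[(14 + 11.9)/2] = -2.1/12.95 ≈ -0.1622.
Arc elasticity E = %ΔQ/%ΔP ≈ 0.4653/-0.1622 ≈ -2.87.
|E| > 1: demand is elastic over this range.

-2.87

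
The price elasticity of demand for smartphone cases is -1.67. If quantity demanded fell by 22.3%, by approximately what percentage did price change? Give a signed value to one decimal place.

%ΔQ ≈ E × %ΔP ⇒ %ΔP = %ΔQ / E = (-22.3%)/(-1.67) ≈ 13.4%.

13.4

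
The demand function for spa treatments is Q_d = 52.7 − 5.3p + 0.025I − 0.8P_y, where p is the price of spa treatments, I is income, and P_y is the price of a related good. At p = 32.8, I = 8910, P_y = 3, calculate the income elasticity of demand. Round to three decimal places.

2.245

At the given point, Q_d = 52.7 − 5.3(32.8) + 0.025(8910) − 0.8(3) = 52.7 − 173.84 + 222.75 − 2.4 = 99.21.
∂Q_d/∂I = +0.025, so E_I = 0.025·(8910/99.21) ≈ 2.245.
E_I > 1: normal good (luxury).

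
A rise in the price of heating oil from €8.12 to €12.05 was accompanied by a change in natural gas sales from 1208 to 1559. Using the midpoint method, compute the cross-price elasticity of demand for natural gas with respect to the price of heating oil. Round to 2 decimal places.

%ΔQ_x = (1559 − 1208)/[(1208+1559)/2] = 351/1383.5 ≈ 0.2537.
%ΔP_y = (12.05 − 8.12)/[(8.12+12.05)/2] ≈ 0.3897.
E_xy = 0.2537/0.3897 ≈ 0.65.
E_xy > 0, so natural gas and heating oil are substitutes.

0.65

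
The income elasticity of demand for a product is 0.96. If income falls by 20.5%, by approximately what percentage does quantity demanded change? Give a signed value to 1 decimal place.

%ΔQ ≈ E × %ΔI = (0.96) × (-20.5%) ≈ -19.7%.

-19.7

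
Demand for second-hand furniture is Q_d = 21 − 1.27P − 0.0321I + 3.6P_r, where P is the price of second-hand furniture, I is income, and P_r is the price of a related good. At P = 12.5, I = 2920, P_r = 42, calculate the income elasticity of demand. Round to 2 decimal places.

Evaluating quantity at (P, I, P_r) gives Q_d = 21 − 1.27(12.5) − 0.0321(2920) + 3.6(42) = 21 − 15.875 − 93.732 + 151.2 = 62.593.
∂Q_d/∂I = −0.0321, so E_I = -0.0321·(2920/62.593) ≈ -1.50.
E_I < 0: inferior good.

-1.50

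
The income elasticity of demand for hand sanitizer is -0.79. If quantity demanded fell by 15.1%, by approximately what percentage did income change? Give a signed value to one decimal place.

19.1

%ΔQ ≈ E × %ΔI ⇒ %ΔI = %ΔQ / E = (-15.1%)/(-0.79) ≈ 19.1%.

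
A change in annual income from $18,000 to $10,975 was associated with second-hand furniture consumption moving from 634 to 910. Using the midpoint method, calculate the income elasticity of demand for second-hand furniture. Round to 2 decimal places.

%ΔQ = (910 − 634)/[(634+910)/2] = 276/772 ≈ 0.3575.
%ΔM = (10,975 − 18,000)/[(18,000+10,975)/2] = -7025/14487.5 ≈ -0.4849.
E_I = %ΔQ/%ΔM ≈ -0.74.
E_I < 0: inferior good.

-0.74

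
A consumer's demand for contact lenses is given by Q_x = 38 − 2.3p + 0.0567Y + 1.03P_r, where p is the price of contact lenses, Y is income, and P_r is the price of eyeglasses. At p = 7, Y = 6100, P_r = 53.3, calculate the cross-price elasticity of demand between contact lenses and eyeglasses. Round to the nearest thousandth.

0.130

Substituting, Q_x = 38 − 2.3(7) + 0.0567(6100) + 1.03(53.3) = 38 − 16.1 + 345.87 + 54.899 = 422.669.
∂Q_x/∂P_r = +1.03, so E_xy = 1.03·(53.3/422.669) ≈ 0.130.
E_xy > 0: the goods are substitutes.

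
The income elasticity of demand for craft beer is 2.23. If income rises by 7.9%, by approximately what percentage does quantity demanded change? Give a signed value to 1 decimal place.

17.6

%ΔQ ≈ E × %ΔI = (2.23) × (7.9%) ≈ 17.6%.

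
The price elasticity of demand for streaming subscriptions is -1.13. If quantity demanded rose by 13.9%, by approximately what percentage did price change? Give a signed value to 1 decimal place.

%ΔQ ≈ E × %ΔP ⇒ %ΔP = %ΔQ / E = (13.9%)/(-1.13) ≈ -12.3%.

-12.3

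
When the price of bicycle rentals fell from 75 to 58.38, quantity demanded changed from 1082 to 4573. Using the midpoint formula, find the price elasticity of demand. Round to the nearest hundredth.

-4.95

%ΔQ = (4573 − 1082)/[(1082 + 4573)/2] = 3491/2827.5 ≈ 1.2347.
%ΔP = (58.38 − 75)/[(75 + 58.38)/2] = -16.62/66.69 ≈ -0.2492.
Arc elasticity E = %ΔQ/%ΔP ≈ 1.2347/-0.2492 ≈ -4.95.
|E| > 1: demand is elastic over this range.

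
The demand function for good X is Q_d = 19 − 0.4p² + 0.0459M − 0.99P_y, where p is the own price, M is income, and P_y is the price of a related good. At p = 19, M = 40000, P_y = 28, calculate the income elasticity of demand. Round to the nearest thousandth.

At the given point, Q_d = 19 − 0.4(19)² + 0.0459(40000) − 0.99(28) = 19 − 144.4 + 1836 − 27.72 = 1682.88.
∂Q_d/∂M = +0.0459, so E_I = 0.0459·(40000/1682.88) ≈ 1.091.
E_I > 1: normal good (luxury).

1.091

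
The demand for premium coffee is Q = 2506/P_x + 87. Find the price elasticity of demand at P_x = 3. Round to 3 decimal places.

At P_x = 3, Q = 922.3333.
dQ/dP_x = −2506/P_x² = −278.4444.
Point elasticity E = (dQ/dP_x)·(P_x/Q) = -278.4444 × 3/922.3333 ≈ -0.906.
|E| < 1, so demand is inelastic at this price.

-0.906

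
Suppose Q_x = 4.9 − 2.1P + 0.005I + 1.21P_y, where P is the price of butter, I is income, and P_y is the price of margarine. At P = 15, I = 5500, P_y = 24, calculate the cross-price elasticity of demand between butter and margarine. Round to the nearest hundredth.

Evaluating quantity at (P, I, P_y) gives Q_x = 4.9 − 2.1(15) + 0.005(5500) + 1.21(24) = 4.9 − 31.5 + 27.5 + 29.04 = 29.94.
∂Q_x/∂P_y = +1.21, so E_xy = 1.21·(24/29.94) ≈ 0.97.
E_xy > 0: the goods are substitutes.

0.97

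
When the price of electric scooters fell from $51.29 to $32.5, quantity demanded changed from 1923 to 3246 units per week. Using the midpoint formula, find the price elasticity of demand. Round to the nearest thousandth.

-1.141

%ΔQ = (3246 − 1923)/[(1923 + 3246)/2] = 1323/2584.5 ≈ 0.5119.
%Δp = (32.5 − 51.29)/[(51.29 + 32.5)/2] = -18.79/41.895 ≈ -0.4485.
Arc elasticity E = %ΔQ/%Δp ≈ 0.5119/-0.4485 ≈ -1.141.
|E| > 1: demand is elastic over this range.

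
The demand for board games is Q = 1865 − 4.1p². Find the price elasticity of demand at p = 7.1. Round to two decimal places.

At p = 7.1, Q = 1658.319.
dQ/dp = −2·4.1·p = −58.22.
Point elasticity E = (dQ/dp)·(p/Q) = -58.22 × 7.1/1658.319 ≈ -0.25.
|E| < 1, so demand is inelastic at this price.

-0.25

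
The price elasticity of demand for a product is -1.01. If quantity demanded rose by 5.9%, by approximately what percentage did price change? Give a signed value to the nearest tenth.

%ΔQ ≈ E × %ΔP ⇒ %ΔP = %ΔQ / E = (5.9%)/(-1.01) ≈ -5.8%.

-5.8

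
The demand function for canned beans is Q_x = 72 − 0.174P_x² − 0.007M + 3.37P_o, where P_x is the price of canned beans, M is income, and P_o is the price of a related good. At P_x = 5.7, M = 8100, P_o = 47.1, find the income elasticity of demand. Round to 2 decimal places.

-0.34

First evaluate Q_x: 72 − 0.174(5.7)² − 0.007(8100) + 3.37(47.1) = 72 − 5.6533 − 56.7 + 158.727 = 168.3737.
∂Q_x/∂M = −0.007, so E_I = -0.007·(8100/168.3737) ≈ -0.34.
E_I < 0: inferior good.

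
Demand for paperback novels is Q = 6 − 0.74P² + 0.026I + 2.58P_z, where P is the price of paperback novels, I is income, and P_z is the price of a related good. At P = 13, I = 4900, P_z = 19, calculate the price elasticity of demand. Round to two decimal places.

First evaluate Q: 6 − 0.74(13)² + 0.026(4900) + 2.58(19) = 6 − 125.06 + 127.4 + 49.02 = 57.36.
∂Q/∂P = −2·0.74·P = -19.24, so E_p = -19.24·(13/57.36) ≈ -4.36.
|E_p| > 1: demand is elastic.

-4.36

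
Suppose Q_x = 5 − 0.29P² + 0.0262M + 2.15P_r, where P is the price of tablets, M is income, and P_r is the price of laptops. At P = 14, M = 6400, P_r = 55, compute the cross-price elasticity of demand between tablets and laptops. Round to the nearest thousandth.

Q_x = 5 − 0.29(14)² + 0.0262(6400) + 2.15(55) = 5 − 56.84 + 167.68 + 118.25 = 234.09.
∂Q_x/∂P_r = +2.15, so E_xy = 2.15·(55/234.09) ≈ 0.505.
E_xy > 0: the goods are substitutes.

0.505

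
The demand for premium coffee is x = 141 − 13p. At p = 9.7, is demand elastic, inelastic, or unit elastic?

elastic

At p = 9.7, x = 14.9.
dx/dp = −13.
Point elasticity E = (dx/dp)·(p/x) = -13 × 9.7/14.9 ≈ -8.463.
|E| ≈ 8.463 > 1, so demand is elastic.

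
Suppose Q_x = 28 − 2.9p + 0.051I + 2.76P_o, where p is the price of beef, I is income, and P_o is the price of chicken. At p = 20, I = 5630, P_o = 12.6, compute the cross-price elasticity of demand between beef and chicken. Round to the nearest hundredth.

Substituting, Q_x = 28 − 2.9(20) + 0.051(5630) + 2.76(12.6) = 28 − 58 + 287.13 + 34.776 = 291.906.
∂Q_x/∂P_o = +2.76, so E_xy = 2.76·(12.6/291.906) ≈ 0.12.
E_xy > 0: the goods are substitutes.

0.12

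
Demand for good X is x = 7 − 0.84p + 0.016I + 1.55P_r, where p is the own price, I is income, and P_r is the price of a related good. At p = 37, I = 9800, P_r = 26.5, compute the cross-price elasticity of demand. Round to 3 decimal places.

x = 7 − 0.84(37) + 0.016(9800) + 1.55(26.5) = 7 − 31.08 + 156.8 + 41.075 = 173.795.
∂x/∂P_r = +1.55, so E_xy = 1.55·(26.5/173.795) ≈ 0.236.
E_xy > 0: the goods are substitutes.

0.236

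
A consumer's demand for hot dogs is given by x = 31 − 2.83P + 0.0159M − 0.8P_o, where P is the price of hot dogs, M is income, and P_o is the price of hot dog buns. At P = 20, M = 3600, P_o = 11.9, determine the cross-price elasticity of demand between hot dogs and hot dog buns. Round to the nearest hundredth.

First evaluate x: 31 − 2.83(20) + 0.0159(3600) − 0.8(11.9) = 31 − 56.6 + 57.24 − 9.52 = 22.12.
∂x/∂P_o = −0.8, so E_xy = -0.8·(11.9/22.12) ≈ -0.43.
E_xy < 0: the goods are complements.

-0.43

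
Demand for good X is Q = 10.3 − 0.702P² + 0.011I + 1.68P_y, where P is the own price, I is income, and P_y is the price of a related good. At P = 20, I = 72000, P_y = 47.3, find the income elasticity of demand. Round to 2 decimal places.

First evaluate Q: 10.3 − 0.702(20)² + 0.011(72000) + 1.68(47.3) = 10.3 − 280.8 + 792 + 79.464 = 600.964.
∂Q/∂I = +0.011, so E_I = 0.011·(72000/600.964) ≈ 1.32.
E_I > 1: normal good (luxury).

1.32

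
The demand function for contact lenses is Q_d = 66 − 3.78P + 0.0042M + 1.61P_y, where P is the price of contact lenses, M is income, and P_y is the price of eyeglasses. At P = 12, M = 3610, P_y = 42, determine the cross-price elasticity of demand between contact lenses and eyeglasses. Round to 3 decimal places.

0.654

Evaluating quantity at (P, M, P_y) gives Q_d = 66 − 3.78(12) + 0.0042(3610) + 1.61(42) = 66 − 45.36 + 15.162 + 67.62 = 103.422.
∂Q_d/∂P_y = +1.61, so E_xy = 1.61·(42/103.422) ≈ 0.654.
E_xy > 0: the goods are substitutes.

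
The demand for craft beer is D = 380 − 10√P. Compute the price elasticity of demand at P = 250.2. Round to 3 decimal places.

-0.357

At P = 250.2, D = 221.8229.
dD/dP = −10/(2√P) = −10/(2·15.8177).
Point elasticity E = (dD/dP)·(P/D) = -0.3161 × 250.2/221.8229 ≈ -0.357.
|E| < 1, so demand is inelastic at this price.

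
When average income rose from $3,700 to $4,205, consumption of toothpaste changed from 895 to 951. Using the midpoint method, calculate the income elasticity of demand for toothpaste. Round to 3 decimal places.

%ΔQ = (951 − 895)/[(895+951)/2] = 56/923 ≈ 0.0607.
%ΔI = (4,205 − 3,700)/[(3,700+4,205)/2] = 505/3952.5 ≈ 0.1278.
E_I = %ΔQ/%ΔI ≈ 0.475.
E_I ∈ (0,1): normal good (necessity).

0.475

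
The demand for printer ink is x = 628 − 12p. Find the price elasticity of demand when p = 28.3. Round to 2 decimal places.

-1.18

At p = 28.3, x = 288.4.
dx/dp = −12.
Point elasticity E = (dx/dp)·(p/x) = -12 × 28.3/288.4 ≈ -1.18.
|E| > 1, so demand is elastic at this price.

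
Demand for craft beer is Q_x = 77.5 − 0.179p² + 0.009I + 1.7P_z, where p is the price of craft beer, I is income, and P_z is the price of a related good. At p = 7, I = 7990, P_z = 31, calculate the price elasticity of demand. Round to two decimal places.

At the given point, Q_x = 77.5 − 0.179(7)² + 0.009(7990) + 1.7(31) = 77.5 − 8.771 + 71.91 + 52.7 = 193.339.
∂Q_x/∂p = −2·0.179·p = -2.506, so E_p = -2.506·(7/193.339) ≈ -0.09.
|E_p| < 1: demand is inelastic.

-0.09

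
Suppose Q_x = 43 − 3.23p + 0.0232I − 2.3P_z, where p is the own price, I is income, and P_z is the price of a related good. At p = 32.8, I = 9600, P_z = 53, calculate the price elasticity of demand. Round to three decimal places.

-2.797

Q_x = 43 − 3.23(32.8) + 0.0232(9600) − 2.3(53) = 43 − 105.944 + 222.72 − 121.9 = 37.876.
∂Q_x/∂p = −3.23, so E_p = (−3.23)·(32.8/37.876) ≈ -2.797.
|E_p| > 1: demand is elastic.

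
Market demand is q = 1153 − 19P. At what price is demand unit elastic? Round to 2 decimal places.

30.34

For linear demand q = a − bP, E = −bP/(a − bP). |E| = 1 ⇒ bP = a − bP ⇒ P = a/(2b).
P = 1153/(2·19) ≈ 30.34.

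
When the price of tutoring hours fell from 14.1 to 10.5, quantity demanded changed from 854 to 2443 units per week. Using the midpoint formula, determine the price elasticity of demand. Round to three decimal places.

-3.293

%Δq = (2443 − 854)/[(854 + 2443)/2] = 1589/1648.5 ≈ 0.9639.
%Δp = (10.5 − 14.1)/[(14.1 + 10.5)/2] = -3.6/12.3 ≈ -0.2927.
Arc elasticity E = %Δq/%Δp ≈ 0.9639/-0.2927 ≈ -3.293.
|E| > 1: demand is elastic over this range.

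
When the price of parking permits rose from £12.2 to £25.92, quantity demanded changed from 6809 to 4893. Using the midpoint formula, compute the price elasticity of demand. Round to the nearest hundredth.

-0.45

%Δq = (4893 − 6809)/[(6809 + 4893)/2] = -1916/5851 ≈ -0.3275.
%ΔP = (25.92 − 12.2)/[(12.2 + 25.92)/2] = 13.72/19.06 ≈ 0.7198.
Arc elasticity E = %Δq/%ΔP ≈ -0.3275/0.7198 ≈ -0.45.
|E| < 1: demand is inelastic over this range.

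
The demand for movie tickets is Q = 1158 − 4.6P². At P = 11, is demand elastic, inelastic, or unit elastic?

elastic

At P = 11, Q = 601.4.
dQ/dP = −2·4.6·P = −101.2.
Point elasticity E = (dQ/dP)·(P/Q) = -101.2 × 11/601.4 ≈ -1.851.
|E| ≈ 1.851 > 1, so demand is elastic.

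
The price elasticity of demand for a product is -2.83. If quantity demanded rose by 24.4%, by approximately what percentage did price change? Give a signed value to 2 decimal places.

%ΔQ ≈ E × %ΔP ⇒ %ΔP = %ΔQ / E = (24.4%)/(-2.83) ≈ -8.62%.

-8.62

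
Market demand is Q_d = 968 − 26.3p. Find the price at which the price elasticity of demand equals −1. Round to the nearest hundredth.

18.40

For linear demand Q_d = a − bp, E = −bp/(a − bp). |E| = 1 ⇒ bp = a − bp ⇒ p = a/(2b).
p = 968/(2·26.3) ≈ 18.40.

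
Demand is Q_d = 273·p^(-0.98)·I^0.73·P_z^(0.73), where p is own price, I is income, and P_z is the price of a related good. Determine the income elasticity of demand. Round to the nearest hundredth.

0.73

For a Cobb–Douglas (constant-elasticity) form Q_d = A·I^α·…, the elasticity with respect to I equals the exponent α at every point.
Here the exponent on I is 0.73, so the income elasticity of demand is 0.73.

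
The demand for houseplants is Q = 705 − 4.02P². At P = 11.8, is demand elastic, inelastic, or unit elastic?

At P = 11.8, Q = 145.2552.
dQ/dP = −2·4.02·P = −94.872.
Point elasticity E = (dQ/dP)·(P/Q) = -94.872 × 11.8/145.2552 ≈ -7.707.
|E| ≈ 7.707 > 1, so demand is elastic.

elastic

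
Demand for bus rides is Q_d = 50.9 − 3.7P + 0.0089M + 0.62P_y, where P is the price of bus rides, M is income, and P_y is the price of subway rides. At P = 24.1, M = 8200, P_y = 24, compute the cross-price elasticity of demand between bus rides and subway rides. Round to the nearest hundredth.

Q_d = 50.9 − 3.7(24.1) + 0.0089(8200) + 0.62(24) = 50.9 − 89.17 + 72.98 + 14.88 = 49.59.
∂Q_d/∂P_y = +0.62, so E_xy = 0.62·(24/49.59) ≈ 0.30.
E_xy > 0: the goods are substitutes.

0.30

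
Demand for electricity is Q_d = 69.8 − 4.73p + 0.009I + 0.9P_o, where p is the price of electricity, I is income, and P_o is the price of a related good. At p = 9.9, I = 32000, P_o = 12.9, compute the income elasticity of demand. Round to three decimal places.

First evaluate Q_d: 69.8 − 4.73(9.9) + 0.009(32000) + 0.9(12.9) = 69.8 − 46.827 + 288 + 11.61 = 322.583.
∂Q_d/∂I = +0.009, so E_I = 0.009·(32000/322.583) ≈ 0.893.
E_I ∈ (0,1): normal good (necessity).

0.893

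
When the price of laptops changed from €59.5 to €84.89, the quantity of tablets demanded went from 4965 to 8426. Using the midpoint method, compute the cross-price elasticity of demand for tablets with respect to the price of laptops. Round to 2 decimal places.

1.47

%ΔQ_x = (8426 − 4965)/[(4965+8426)/2] = 3461/6695.5 ≈ 0.5169.
%ΔP_y = (84.89 − 59.5)/[(59.5+84.89)/2] ≈ 0.3517.
E_xy = 0.5169/0.3517 ≈ 1.47.
E_xy > 0, so tablets and laptops are substitutes.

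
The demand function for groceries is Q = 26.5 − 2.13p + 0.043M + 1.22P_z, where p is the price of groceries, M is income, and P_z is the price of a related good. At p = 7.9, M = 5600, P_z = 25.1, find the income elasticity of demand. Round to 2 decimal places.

0.86

Q = 26.5 − 2.13(7.9) + 0.043(5600) + 1.22(25.1) = 26.5 − 16.827 + 240.8 + 30.622 = 281.095.
∂Q/∂M = +0.043, so E_I = 0.043·(5600/281.095) ≈ 0.86.
E_I ∈ (0,1): normal good (necessity).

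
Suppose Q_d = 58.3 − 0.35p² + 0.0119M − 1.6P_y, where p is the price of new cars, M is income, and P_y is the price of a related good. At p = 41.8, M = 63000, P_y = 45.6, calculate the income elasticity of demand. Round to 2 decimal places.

Substituting, Q_d = 58.3 − 0.35(41.8)² + 0.0119(63000) − 1.6(45.6) = 58.3 − 611.534 + 749.7 − 72.96 = 123.506.
∂Q_d/∂M = +0.0119, so E_I = 0.0119·(63000/123.506) ≈ 6.07.
E_I > 1: normal good (luxury).

6.07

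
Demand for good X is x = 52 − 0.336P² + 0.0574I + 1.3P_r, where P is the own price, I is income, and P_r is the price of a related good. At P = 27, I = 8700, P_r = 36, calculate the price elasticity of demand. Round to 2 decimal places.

-1.39

At the given point, x = 52 − 0.336(27)² + 0.0574(8700) + 1.3(36) = 52 − 244.944 + 499.38 + 46.8 = 353.236.
∂x/∂P = −2·0.336·P = -18.144, so E_p = -18.144·(27/353.236) ≈ -1.39.
|E_p| > 1: demand is elastic.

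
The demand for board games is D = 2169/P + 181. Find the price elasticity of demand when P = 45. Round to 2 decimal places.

-0.21

At P = 45, D = 229.2.
dD/dP = −2169/P² = −1.0711.
Point elasticity E = (dD/dP)·(P/D) = -1.0711 × 45/229.2 ≈ -0.21.
|E| < 1, so demand is inelastic at this price.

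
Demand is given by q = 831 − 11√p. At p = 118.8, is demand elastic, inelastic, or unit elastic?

At p = 118.8, q = 711.105.
dq/dp = −11/(2√p) = −11/(2·10.8995).
Point elasticity E = (dq/dp)·(p/q) = -0.5046 × 118.8/711.105 ≈ -0.084.
|E| ≈ 0.084 < 1, so demand is inelastic.

inelastic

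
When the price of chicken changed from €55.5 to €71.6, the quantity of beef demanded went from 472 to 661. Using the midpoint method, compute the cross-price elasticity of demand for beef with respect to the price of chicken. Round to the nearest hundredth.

%ΔQ_x = (661 − 472)/[(472+661)/2] = 189/566.5 ≈ 0.3336.
%ΔP_y = (71.6 − 55.5)/[(55.5+71.6)/2] ≈ 0.2533.
E_xy = 0.3336/0.2533 ≈ 1.32.
E_xy > 0, so beef and chicken are substitutes.

1.32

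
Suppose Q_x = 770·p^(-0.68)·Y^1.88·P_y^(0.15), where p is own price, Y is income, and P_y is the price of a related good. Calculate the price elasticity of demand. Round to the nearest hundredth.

-0.68

For a Cobb–Douglas (constant-elasticity) form Q_x = A·p^α·…, the elasticity with respect to p equals the exponent α at every point.
Here the exponent on p is -0.68, so the price elasticity of demand is -0.68.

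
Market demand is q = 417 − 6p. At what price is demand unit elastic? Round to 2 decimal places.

For linear demand q = a − bp, E = −bp/(a − bp). |E| = 1 ⇒ bp = a − bp ⇒ p = a/(2b).
p = 417/(2·6) = 34.75.

34.75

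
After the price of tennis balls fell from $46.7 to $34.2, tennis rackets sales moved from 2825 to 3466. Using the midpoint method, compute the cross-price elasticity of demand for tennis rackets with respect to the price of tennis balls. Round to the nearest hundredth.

%ΔQ_x = (3466 − 2825)/[(2825+3466)/2] = 641/3145.5 ≈ 0.2038.
%ΔP_y = (34.2 − 46.7)/[(46.7+34.2)/2] ≈ -0.3090.
E_xy = 0.2038/-0.3090 ≈ -0.66.
E_xy < 0, so tennis rackets and tennis balls are complements.

-0.66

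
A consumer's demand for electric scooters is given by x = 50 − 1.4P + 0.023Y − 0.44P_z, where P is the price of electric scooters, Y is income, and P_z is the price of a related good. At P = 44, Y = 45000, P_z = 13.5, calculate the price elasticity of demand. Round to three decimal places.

-0.061

x = 50 − 1.4(44) + 0.023(45000) − 0.44(13.5) = 50 − 61.6 + 1035 − 5.94 = 1017.46.
∂x/∂P = −1.4, so E_p = (−1.4)·(44/1017.46) ≈ -0.061.
|E_p| < 1: demand is inelastic.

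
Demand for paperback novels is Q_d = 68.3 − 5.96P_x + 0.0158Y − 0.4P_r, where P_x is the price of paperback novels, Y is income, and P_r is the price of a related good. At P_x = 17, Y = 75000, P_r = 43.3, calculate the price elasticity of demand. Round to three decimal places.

-0.089

Substituting, Q_d = 68.3 − 5.96(17) + 0.0158(75000) − 0.4(43.3) = 68.3 − 101.32 + 1185 − 17.32 = 1134.66.
∂Q_d/∂P_x = −5.96, so E_p = (−5.96)·(17/1134.66) ≈ -0.089.
|E_p| < 1: demand is inelastic.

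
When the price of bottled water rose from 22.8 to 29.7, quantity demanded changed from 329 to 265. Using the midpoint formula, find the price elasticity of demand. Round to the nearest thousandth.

%Δq = (265 − 329)/[(329 + 265)/2] = -64/297 ≈ -0.2155.
%ΔP = (29.7 − 22.8)/[(22.8 + 29.7)/2] = 6.9/26.25 ≈ 0.2629.
Arc elasticity E = %Δq/%ΔP ≈ -0.2155/0.2629 ≈ -0.820.
|E| < 1: demand is inelastic over this range.

-0.820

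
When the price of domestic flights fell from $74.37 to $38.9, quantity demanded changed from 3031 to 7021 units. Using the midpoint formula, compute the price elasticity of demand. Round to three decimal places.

%Δq = (7021 − 3031)/[(3031 + 7021)/2] = 3990/5026 ≈ 0.7939.
%ΔP = (38.9 − 74.37)/[(74.37 + 38.9)/2] = -35.47/56.635 ≈ -0.6263.
Arc elasticity E = %Δq/%ΔP ≈ 0.7939/-0.6263 ≈ -1.268.
|E| > 1: demand is elastic over this range.

-1.268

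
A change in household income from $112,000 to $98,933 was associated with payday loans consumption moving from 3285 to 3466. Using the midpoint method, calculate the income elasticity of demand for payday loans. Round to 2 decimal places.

%ΔQ = (3466 − 3285)/[(3285+3466)/2] = 181/3375.5 ≈ 0.0536.
%ΔI = (98,933 − 112,000)/[(112,000+98,933)/2] = -13067/105466.5 ≈ -0.1239.
E_I = %ΔQ/%ΔI ≈ -0.43.
E_I < 0: inferior good.

-0.43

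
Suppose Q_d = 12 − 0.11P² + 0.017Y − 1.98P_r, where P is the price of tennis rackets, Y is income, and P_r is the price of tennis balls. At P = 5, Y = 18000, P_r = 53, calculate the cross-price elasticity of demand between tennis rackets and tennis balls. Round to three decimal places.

-0.499

At the given point, Q_d = 12 − 0.11(5)² + 0.017(18000) − 1.98(53) = 12 − 2.75 + 306 − 104.94 = 210.31.
∂Q_d/∂P_r = −1.98, so E_xy = -1.98·(53/210.31) ≈ -0.499.
E_xy < 0: the goods are complements.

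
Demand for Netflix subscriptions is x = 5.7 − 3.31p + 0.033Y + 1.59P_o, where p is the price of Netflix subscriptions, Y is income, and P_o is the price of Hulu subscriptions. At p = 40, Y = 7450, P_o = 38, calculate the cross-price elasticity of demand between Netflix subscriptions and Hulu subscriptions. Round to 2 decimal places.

Substituting, x = 5.7 − 3.31(40) + 0.033(7450) + 1.59(38) = 5.7 − 132.4 + 245.85 + 60.42 = 179.57.
∂x/∂P_o = +1.59, so E_xy = 1.59·(38/179.57) ≈ 0.34.
E_xy > 0: the goods are substitutes.

0.34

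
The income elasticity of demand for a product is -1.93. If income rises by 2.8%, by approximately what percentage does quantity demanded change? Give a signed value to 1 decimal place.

-5.4

%ΔQ ≈ E × %ΔI = (-1.93) × (2.8%) ≈ -5.4%.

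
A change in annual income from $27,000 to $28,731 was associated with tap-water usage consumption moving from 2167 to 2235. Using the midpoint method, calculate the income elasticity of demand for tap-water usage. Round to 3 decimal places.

0.497

%ΔQ = (2235 − 2167)/[(2167+2235)/2] = 68/2201 ≈ 0.0309.
%ΔM = (28,731 − 27,000)/[(27,000+28,731)/2] = 1731/27865.5 ≈ 0.0621.
E_I = %ΔQ/%ΔM ≈ 0.497.
E_I ∈ (0,1): normal good (necessity).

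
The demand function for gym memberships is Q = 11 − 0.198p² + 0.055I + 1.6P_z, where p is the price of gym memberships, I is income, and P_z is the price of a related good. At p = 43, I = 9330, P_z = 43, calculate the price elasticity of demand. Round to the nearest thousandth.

-3.228

Q = 11 − 0.198(43)² + 0.055(9330) + 1.6(43) = 11 − 366.102 + 513.15 + 68.8 = 226.848.
∂Q/∂p = −2·0.198·p = -17.028, so E_p = -17.028·(43/226.848) ≈ -3.228.
|E_p| > 1: demand is elastic.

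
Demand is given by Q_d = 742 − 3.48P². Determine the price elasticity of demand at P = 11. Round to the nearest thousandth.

At P = 11, Q_d = 320.92.
dQ_d/dP = −2·3.48·P = −76.56.
Point elasticity E = (dQ_d/dP)·(P/Q_d) = -76.56 × 11/320.92 ≈ -2.624.
|E| > 1, so demand is elastic at this price.

-2.624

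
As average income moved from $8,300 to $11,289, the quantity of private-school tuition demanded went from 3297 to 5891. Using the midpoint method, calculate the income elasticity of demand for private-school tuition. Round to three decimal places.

%ΔQ = (5891 − 3297)/[(3297+5891)/2] = 2594/4594 ≈ 0.5646.
%ΔY = (11,289 − 8,300)/[(8,300+11,289)/2] = 2989/9794.5 ≈ 0.3052.
E_I = %ΔQ/%ΔY ≈ 1.850.
E_I > 1: normal good (luxury).

1.850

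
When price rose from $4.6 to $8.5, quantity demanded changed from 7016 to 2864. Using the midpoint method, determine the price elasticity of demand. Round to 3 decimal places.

%Δq = (2864 − 7016)/[(7016 + 2864)/2] = -4152/4940 ≈ -0.8405.
%Δp = (8.5 − 4.6)/[(4.6 + 8.5)/2] = 3.9/6.55 ≈ 0.5954.
Arc elasticity E = %Δq/%Δp ≈ -0.8405/0.5954 ≈ -1.412.
|E| > 1: demand is elastic over this range.

-1.412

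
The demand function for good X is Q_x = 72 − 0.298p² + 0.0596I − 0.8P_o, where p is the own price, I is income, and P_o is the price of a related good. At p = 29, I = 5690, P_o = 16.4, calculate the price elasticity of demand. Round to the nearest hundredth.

-3.40

Substituting, Q_x = 72 − 0.298(29)² + 0.0596(5690) − 0.8(16.4) = 72 − 250.618 + 339.124 − 13.12 = 147.386.
∂Q_x/∂p = −2·0.298·p = -17.284, so E_p = -17.284·(29/147.386) ≈ -3.40.
|E_p| > 1: demand is elastic.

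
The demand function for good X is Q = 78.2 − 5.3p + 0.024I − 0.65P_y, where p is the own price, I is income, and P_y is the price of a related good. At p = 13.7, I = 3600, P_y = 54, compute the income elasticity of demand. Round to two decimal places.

1.52

Substituting, Q = 78.2 − 5.3(13.7) + 0.024(3600) − 0.65(54) = 78.2 − 72.61 + 86.4 − 35.1 = 56.89.
∂Q/∂I = +0.024, so E_I = 0.024·(3600/56.89) ≈ 1.52.
E_I > 1: normal good (luxury).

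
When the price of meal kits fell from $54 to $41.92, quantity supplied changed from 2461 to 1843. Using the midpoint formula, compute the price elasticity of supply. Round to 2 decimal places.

1.14

%Δq = (1843 − 2461)/[(2461 + 1843)/2] = -618/2152 ≈ -0.2872.
%Δp = (41.92 − 54)/[(54 + 41.92)/2] = -12.08/47.96 ≈ -0.2519.
Arc elasticity E = %Δq/%Δp ≈ -0.2872/-0.2519 ≈ 1.14.
|E| > 1: supply is elastic over this range.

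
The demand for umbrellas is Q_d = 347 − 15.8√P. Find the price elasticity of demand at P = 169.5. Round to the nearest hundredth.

-0.73

At P = 169.5, Q_d = 141.2964.
dQ_d/dP = −15.8/(2√P) = −15.8/(2·13.0192).
Point elasticity E = (dQ_d/dP)·(P/Q_d) = -0.6068 × 169.5/141.2964 ≈ -0.73.
|E| < 1, so demand is inelastic at this price.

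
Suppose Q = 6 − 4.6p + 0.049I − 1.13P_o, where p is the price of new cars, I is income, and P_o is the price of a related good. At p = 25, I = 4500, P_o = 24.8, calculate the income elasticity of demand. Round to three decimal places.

At the given point, Q = 6 − 4.6(25) + 0.049(4500) − 1.13(24.8) = 6 − 115 + 220.5 − 28.024 = 83.476.
∂Q/∂I = +0.049, so E_I = 0.049·(4500/83.476) ≈ 2.641.
E_I > 1: normal good (luxury).

2.641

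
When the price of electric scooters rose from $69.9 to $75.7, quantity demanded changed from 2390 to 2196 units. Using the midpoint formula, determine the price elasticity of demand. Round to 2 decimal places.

-1.06

%Δq = (2196 − 2390)/[(2390 + 2196)/2] = -194/2293 ≈ -0.0846.
%ΔP = (75.7 − 69.9)/[(69.9 + 75.7)/2] = 5.8/72.8 ≈ 0.0797.
Arc elasticity E = %Δq/%ΔP ≈ -0.0846/0.0797 ≈ -1.06.
|E| > 1: demand is elastic over this range.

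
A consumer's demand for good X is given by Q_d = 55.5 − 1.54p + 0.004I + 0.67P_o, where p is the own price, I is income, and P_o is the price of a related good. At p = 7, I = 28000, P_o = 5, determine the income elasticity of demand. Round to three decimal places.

0.700

Substituting, Q_d = 55.5 − 1.54(7) + 0.004(28000) + 0.67(5) = 55.5 − 10.78 + 112 + 3.35 = 160.07.
∂Q_d/∂I = +0.004, so E_I = 0.004·(28000/160.07) ≈ 0.700.
E_I ∈ (0,1): normal good (necessity).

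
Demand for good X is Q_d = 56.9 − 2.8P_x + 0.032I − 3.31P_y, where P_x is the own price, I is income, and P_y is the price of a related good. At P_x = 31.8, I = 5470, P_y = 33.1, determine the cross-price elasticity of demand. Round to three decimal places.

-3.286

Substituting, Q_d = 56.9 − 2.8(31.8) + 0.032(5470) − 3.31(33.1) = 56.9 − 89.04 + 175.04 − 109.561 = 33.339.
∂Q_d/∂P_y = −3.31, so E_xy = -3.31·(33.1/33.339) ≈ -3.286.
E_xy < 0: the goods are complements.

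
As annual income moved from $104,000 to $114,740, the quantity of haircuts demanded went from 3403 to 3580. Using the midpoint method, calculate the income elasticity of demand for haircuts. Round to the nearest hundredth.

%ΔQ = (3580 − 3403)/[(3403+3580)/2] = 177/3491.5 ≈ 0.0507.
%ΔI = (114,740 − 104,000)/[(104,000+114,740)/2] = 10740/109370 ≈ 0.0982.
E_I = %ΔQ/%ΔI ≈ 0.52.
E_I ∈ (0,1): normal good (necessity).

0.52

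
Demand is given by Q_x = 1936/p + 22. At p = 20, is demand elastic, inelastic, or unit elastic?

inelastic

At p = 20, Q_x = 118.8.
dQ_x/dp = −1936/p² = −4.84.
Point elasticity E = (dQ_x/dp)·(p/Q_x) = -4.84 × 20/118.8 ≈ -0.815.
|E| ≈ 0.815 < 1, so demand is inelastic.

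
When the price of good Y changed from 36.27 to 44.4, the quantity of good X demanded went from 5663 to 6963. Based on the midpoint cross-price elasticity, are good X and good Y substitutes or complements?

substitutes

%ΔQ_x = (6963 − 5663)/[(5663+6963)/2] = 1300/6313 ≈ 0.2059.
%ΔP_y = (44.4 − 36.27)/[(36.27+44.4)/2] ≈ 0.2016.
E_xy = 0.2059/0.2016 ≈ 1.022.
E_xy > 0, so the goods are substitutes.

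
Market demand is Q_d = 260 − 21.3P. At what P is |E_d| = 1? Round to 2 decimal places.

6.10

For linear demand Q_d = a − bP, E = −bP/(a − bP). |E| = 1 ⇒ bP = a − bP ⇒ P = a/(2b).
P = 260/(2·21.3) ≈ 6.10.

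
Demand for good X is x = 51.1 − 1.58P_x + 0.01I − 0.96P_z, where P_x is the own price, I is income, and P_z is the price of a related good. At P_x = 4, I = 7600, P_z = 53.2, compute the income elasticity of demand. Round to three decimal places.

1.090

Evaluating quantity at (P_x, I, P_z) gives x = 51.1 − 1.58(4) + 0.01(7600) − 0.96(53.2) = 51.1 − 6.32 + 76 − 51.072 = 69.708.
∂x/∂I = +0.01, so E_I = 0.01·(7600/69.708) ≈ 1.090.
E_I > 1: normal good (luxury).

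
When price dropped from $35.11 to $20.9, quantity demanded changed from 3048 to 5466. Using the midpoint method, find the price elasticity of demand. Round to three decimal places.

%Δq = (5466 − 3048)/[(3048 + 5466)/2] = 2418/4257 ≈ 0.5680.
%Δp = (20.9 − 35.11)/[(35.11 + 20.9)/2] = -14.21/28.005 ≈ -0.5074.
Arc elasticity E = %Δq/%Δp ≈ 0.5680/-0.5074 ≈ -1.119.
|E| > 1: demand is elastic over this range.

-1.119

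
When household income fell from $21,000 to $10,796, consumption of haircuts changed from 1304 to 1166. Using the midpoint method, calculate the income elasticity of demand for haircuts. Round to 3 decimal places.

%ΔQ = (1166 − 1304)/[(1304+1166)/2] = -138/1235 ≈ -0.1117.
%ΔY = (10,796 − 21,000)/[(21,000+10,796)/2] = -10204/15898 ≈ -0.6418.
E_I = %ΔQ/%ΔY ≈ 0.174.
E_I ∈ (0,1): normal good (necessity).

0.174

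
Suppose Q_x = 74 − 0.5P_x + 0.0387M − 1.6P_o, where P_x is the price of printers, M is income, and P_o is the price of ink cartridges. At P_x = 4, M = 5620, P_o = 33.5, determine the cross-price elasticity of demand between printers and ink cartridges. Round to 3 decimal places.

At the given point, Q_x = 74 − 0.5(4) + 0.0387(5620) − 1.6(33.5) = 74 − 2 + 217.494 − 53.6 = 235.894.
∂Q_x/∂P_o = −1.6, so E_xy = -1.6·(33.5/235.894) ≈ -0.227.
E_xy < 0: the goods are complements.

-0.227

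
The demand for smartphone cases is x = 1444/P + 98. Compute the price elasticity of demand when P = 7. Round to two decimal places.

At P = 7, x = 304.2857.
dx/dP = −1444/P² = −29.4694.
Point elasticity E = (dx/dP)·(P/x) = -29.4694 × 7/304.2857 ≈ -0.68.
|E| < 1, so demand is inelastic at this price.

-0.68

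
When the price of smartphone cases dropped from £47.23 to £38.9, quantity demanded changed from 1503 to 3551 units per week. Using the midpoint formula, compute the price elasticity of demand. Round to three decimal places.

%ΔQ = (3551 − 1503)/[(1503 + 3551)/2] = 2048/2527 ≈ 0.8104.
%ΔP = (38.9 − 47.23)/[(47.23 + 38.9)/2] = -8.33/43.065 ≈ -0.1934.
Arc elasticity E = %ΔQ/%ΔP ≈ 0.8104/-0.1934 ≈ -4.190.
|E| > 1: demand is elastic over this range.

-4.190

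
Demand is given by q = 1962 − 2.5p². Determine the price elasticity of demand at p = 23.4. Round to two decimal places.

At p = 23.4, q = 593.1.
dq/dp = −2·2.5·p = −117.
Point elasticity E = (dq/dp)·(p/q) = -117 × 23.4/593.1 ≈ -4.62.
|E| > 1, so demand is elastic at this price.

-4.62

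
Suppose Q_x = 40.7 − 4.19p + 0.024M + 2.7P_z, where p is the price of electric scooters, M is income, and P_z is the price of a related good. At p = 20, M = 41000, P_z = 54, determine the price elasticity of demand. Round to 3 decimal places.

At the given point, Q_x = 40.7 − 4.19(20) + 0.024(41000) + 2.7(54) = 40.7 − 83.8 + 984 + 145.8 = 1086.7.
∂Q_x/∂p = −4.19, so E_p = (−4.19)·(20/1086.7) ≈ -0.077.
|E_p| < 1: demand is inelastic.

-0.077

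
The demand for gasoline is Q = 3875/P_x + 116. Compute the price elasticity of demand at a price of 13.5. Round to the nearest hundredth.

At P_x = 13.5, Q = 403.037.
dQ/dP_x = −3875/P_x² = −21.262.
Point elasticity E = (dQ/dP_x)·(P_x/Q) = -21.262 × 13.5/403.037 ≈ -0.71.
|E| < 1, so demand is inelastic at this price.

-0.71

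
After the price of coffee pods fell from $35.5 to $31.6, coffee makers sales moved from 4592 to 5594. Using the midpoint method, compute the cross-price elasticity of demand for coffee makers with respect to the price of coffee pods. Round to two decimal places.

-1.69

%ΔQ_x = (5594 − 4592)/[(4592+5594)/2] = 1002/5093 ≈ 0.1967.
%ΔP_y = (31.6 − 35.5)/[(35.5+31.6)/2] ≈ -0.1162.
E_xy = 0.1967/-0.1162 ≈ -1.69.
E_xy < 0, so coffee makers and coffee pods are complements.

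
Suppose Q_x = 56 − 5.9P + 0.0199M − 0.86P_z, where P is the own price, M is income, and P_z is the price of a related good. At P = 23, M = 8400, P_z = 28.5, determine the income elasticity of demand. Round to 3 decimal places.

2.655

Q_x = 56 − 5.9(23) + 0.0199(8400) − 0.86(28.5) = 56 − 135.7 + 167.16 − 24.51 = 62.95.
∂Q_x/∂M = +0.0199, so E_I = 0.0199·(8400/62.95) ≈ 2.655.
E_I > 1: normal good (luxury).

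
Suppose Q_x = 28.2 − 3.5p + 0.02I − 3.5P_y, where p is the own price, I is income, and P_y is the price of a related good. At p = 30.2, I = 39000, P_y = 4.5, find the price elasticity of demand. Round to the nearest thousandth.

Substituting, Q_x = 28.2 − 3.5(30.2) + 0.02(39000) − 3.5(4.5) = 28.2 − 105.7 + 780 − 15.75 = 686.75.
∂Q_x/∂p = −3.5, so E_p = (−3.5)·(30.2/686.75) ≈ -0.154.
|E_p| < 1: demand is inelastic.

-0.154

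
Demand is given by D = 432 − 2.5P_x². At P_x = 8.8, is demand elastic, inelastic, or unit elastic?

At P_x = 8.8, D = 238.4.
dD/dP_x = −2·2.5·P_x = −44.
Point elasticity E = (dD/dP_x)·(P_x/D) = -44 × 8.8/238.4 ≈ -1.624.
|E| ≈ 1.624 > 1, so demand is elastic.

elastic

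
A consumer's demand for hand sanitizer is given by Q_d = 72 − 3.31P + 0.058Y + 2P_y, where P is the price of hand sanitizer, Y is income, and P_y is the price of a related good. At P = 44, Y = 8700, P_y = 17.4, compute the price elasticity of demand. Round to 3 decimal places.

Substituting, Q_d = 72 − 3.31(44) + 0.058(8700) + 2(17.4) = 72 − 145.64 + 504.6 + 34.8 = 465.76.
∂Q_d/∂P = −3.31, so E_p = (−3.31)·(44/465.76) ≈ -0.313.
|E_p| < 1: demand is inelastic.

-0.313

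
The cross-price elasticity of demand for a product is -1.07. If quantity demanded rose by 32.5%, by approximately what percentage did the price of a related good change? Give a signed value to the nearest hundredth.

%ΔQ ≈ E × %ΔP_y ⇒ %ΔP_y = %ΔQ / E = (32.5%)/(-1.07) ≈ -30.37%.

-30.37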